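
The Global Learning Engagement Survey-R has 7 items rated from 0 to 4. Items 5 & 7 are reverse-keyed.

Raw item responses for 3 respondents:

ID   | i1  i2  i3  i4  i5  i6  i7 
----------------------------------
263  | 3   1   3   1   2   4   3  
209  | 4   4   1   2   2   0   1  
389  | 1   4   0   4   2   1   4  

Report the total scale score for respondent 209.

Respondent 209 raw: 4, 4, 1, 2, 2, 0, 1.
Reverse-coded (reverse-coded value = 4 − response):
  item 1: 4
  item 2: 4
  item 3: 1
  item 4: 2
  item 5: 4 − 2 = 2
  item 6: 0
  item 7: 4 − 1 = 3
Sum = 4 + 4 + 1 + 2 + 2 + 0 + 3 = 16

16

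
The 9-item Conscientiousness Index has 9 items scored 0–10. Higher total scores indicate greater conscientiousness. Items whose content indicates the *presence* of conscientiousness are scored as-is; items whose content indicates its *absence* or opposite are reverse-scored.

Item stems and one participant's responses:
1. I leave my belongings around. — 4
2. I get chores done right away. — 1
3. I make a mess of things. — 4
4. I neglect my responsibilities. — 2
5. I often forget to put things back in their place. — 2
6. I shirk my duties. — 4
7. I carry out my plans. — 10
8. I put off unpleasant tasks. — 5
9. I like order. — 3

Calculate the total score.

53

Items 1, 3, 4, 5, 6, 8 describe the absence/opposite of conscientiousness → reverse-score.
reversed = (0+10) − raw = 10 − raw.
  item 1: 10 − 4 = 6
  item 2: 1
  item 3: 10 − 4 = 6
  item 4: 10 − 2 = 8
  item 5: 10 − 2 = 8
  item 6: 10 − 4 = 6
  item 7: 10
  item 8: 10 − 5 = 5
  item 9: 3
Total = 6 + 1 + 6 + 8 + 8 + 6 + 10 + 5 + 3 = 53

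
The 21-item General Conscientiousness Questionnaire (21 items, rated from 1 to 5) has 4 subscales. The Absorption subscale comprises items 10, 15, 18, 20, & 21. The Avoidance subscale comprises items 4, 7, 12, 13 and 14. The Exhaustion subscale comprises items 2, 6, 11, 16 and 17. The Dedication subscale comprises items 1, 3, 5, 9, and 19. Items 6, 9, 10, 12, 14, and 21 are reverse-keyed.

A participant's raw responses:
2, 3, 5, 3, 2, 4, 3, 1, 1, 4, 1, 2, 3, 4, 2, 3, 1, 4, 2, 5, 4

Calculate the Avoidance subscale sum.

Avoidance items: 4, 7, 12, 13, 14.
Of these, items 12 & 14 are reverse-keyed; reversed = (1+5) − raw = 6 − raw.
  item 4: 3
  item 7: 3
  item 12: 6 − 2 = 4
  item 13: 3
  item 14: 6 − 4 = 2
Sum = 3 + 3 + 4 + 3 + 2 = 15

15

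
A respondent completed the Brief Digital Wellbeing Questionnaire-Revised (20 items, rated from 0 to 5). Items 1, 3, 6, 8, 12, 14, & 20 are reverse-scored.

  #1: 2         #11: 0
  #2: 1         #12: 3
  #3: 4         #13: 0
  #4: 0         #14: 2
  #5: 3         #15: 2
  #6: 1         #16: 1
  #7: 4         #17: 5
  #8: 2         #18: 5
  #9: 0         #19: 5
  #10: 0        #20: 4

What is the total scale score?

Reverse-scored items use 5 − raw:
  item 1: 5 − 2 = 3
  item 3: 5 − 4 = 1
  item 6: 5 − 1 = 4
  item 8: 5 − 2 = 3
  item 12: 5 − 3 = 2
  item 14: 5 − 2 = 3
  item 20: 5 − 4 = 1
After reverse-coding: 3, 1, 1, 0, 3, 4, 4, 3, 0, 0, 0, 2, 0, 3, 2, 1, 5, 5, 5, 1
Total = 3 + 1 + 1 + 0 + 3 + 4 + 4 + 3 + 0 + 0 + 0 + 2 + 0 + 3 + 2 + 1 + 5 + 5 + 5 + 1 = 43

43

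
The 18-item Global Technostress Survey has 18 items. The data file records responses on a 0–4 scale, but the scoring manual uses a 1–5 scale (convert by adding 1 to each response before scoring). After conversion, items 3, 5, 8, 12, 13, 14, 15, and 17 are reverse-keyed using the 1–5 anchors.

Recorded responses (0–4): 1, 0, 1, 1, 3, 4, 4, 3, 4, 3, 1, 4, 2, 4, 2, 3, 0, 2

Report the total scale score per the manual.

Convert to 1–5: 2, 1, 2, 2, 4, 5, 5, 4, 5, 4, 2, 5, 3, 5, 3, 4, 1, 3
Reverse-coded (reversed = (1+5) − raw = 6 − raw):
  item 3: 6 − 2 = 4
  item 5: 6 − 4 = 2
  item 8: 6 − 4 = 2
  item 12: 6 − 5 = 1
  item 13: 6 − 3 = 3
  item 14: 6 − 5 = 1
  item 15: 6 − 3 = 3
  item 17: 6 − 1 = 5
Scored: 2, 1, 4, 2, 2, 5, 5, 2, 5, 4, 2, 1, 3, 1, 3, 4, 5, 3
Total = 54

54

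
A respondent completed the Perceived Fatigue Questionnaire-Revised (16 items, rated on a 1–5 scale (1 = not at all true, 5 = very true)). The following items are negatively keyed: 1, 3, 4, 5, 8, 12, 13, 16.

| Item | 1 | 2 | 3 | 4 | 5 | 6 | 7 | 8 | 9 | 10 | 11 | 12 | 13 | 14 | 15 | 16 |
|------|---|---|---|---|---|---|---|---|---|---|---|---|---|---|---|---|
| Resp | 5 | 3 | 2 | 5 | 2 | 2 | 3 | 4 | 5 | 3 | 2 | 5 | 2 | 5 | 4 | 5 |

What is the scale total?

Reverse-coded items (reversed = (1+5) − raw = 6 − raw):
  item 1: 6 − 5 = 1
  item 3: 6 − 2 = 4
  item 4: 6 − 5 = 1
  item 5: 6 − 2 = 4
  item 8: 6 − 4 = 2
  item 12: 6 − 5 = 1
  item 13: 6 − 2 = 4
  item 16: 6 − 5 = 1
After reverse-coding: 1, 3, 4, 1, 4, 2, 3, 2, 5, 3, 2, 1, 4, 5, 4, 1
Total = 1 + 3 + 4 + 1 + 4 + 2 + 3 + 2 + 5 + 3 + 2 + 1 + 4 + 5 + 4 + 1 = 45

45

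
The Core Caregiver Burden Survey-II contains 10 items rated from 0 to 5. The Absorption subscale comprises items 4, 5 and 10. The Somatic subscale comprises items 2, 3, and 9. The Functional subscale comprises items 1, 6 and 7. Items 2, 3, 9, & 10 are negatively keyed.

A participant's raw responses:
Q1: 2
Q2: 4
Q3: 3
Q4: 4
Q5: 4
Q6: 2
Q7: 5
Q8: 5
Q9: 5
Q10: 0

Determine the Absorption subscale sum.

Absorption items: 4, 5, 10.
Of these, item 10 is negatively keyed; on a 0–5 scale, reversed = 5 − raw.
  item 4: 4
  item 5: 4
  item 10: 5 − 0 = 5
Sum = 4 + 4 + 5 = 13

13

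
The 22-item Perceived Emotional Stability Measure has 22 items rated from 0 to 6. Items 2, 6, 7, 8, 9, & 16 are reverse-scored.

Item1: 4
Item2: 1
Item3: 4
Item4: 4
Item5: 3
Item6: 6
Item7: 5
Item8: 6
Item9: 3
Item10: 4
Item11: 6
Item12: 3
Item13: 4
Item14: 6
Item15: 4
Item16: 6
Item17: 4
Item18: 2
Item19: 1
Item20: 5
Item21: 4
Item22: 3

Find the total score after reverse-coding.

70

Raw sum = 88. Reverse-scored items: 2, 6, 7, 8, 9, 16; their raw sum = 27.
Each reversal replaces raw with 6 − raw, changing the total by 6 − 2·raw per item.
Total = 88 + 6·6 − 2·27 = 88 + 36 − 54 = 70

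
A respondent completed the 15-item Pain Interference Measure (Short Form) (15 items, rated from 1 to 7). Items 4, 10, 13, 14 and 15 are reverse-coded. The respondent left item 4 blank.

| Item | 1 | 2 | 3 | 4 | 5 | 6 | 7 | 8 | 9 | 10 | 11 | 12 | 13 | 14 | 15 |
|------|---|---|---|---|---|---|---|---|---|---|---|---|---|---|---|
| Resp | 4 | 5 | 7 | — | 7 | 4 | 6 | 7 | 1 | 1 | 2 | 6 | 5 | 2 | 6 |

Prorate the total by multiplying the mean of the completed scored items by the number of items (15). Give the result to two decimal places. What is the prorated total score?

71.79

Reverse-coded (reverse-coded value = 8 − response):
  item 10: 8 − 1 = 7
  item 13: 8 − 5 = 3
  item 14: 8 − 2 = 6
  item 15: 8 − 6 = 2
Completed scored items (14 of 15): 4, 5, 7, 7, 4, 6, 7, 1, 7, 2, 6, 3, 6, 2; sum = 67.
Person mean = 67 / 14 ≈ 4.7857
Prorated total = (67 / 14) × 15 = 71.79 (to 2 dp)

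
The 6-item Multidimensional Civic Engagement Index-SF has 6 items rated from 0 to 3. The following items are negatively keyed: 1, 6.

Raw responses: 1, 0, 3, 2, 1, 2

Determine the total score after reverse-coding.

Negatively keyed items use 3 − raw:
  item 1: 3 − 1 = 2
  item 6: 3 − 2 = 1
Scored items: 2, 0, 3, 2, 1, 1
Total = 2 + 0 + 3 + 2 + 1 + 1 = 9

9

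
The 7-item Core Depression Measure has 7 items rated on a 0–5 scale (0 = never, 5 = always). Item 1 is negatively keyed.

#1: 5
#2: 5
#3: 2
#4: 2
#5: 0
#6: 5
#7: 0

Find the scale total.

14

Reverse-coded items (reverse-coded value = 5 − response):
  item 1: 5 − 5 = 0
After reverse-coding: 0, 5, 2, 2, 0, 5, 0
Total = 0 + 5 + 2 + 2 + 0 + 5 + 0 = 14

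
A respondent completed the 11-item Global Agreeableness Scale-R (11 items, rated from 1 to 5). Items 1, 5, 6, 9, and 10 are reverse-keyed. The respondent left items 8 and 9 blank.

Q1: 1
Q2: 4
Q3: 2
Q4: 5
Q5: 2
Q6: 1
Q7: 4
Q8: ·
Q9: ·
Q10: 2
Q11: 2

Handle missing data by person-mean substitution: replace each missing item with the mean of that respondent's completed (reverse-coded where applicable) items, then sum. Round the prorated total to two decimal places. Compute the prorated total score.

Reverse-coded (on a 1–5 scale, reversed = 6 − raw):
  item 1: 6 − 1 = 5
  item 5: 6 − 2 = 4
  item 6: 6 − 1 = 5
  item 10: 6 − 2 = 4
Completed scored items (9 of 11): 5, 4, 2, 5, 4, 5, 4, 4, 2; sum = 35.
Person mean = 35 / 9 ≈ 3.8889
Prorated total = (35 / 9) × 11 = 42.78 (to 2 dp)

42.78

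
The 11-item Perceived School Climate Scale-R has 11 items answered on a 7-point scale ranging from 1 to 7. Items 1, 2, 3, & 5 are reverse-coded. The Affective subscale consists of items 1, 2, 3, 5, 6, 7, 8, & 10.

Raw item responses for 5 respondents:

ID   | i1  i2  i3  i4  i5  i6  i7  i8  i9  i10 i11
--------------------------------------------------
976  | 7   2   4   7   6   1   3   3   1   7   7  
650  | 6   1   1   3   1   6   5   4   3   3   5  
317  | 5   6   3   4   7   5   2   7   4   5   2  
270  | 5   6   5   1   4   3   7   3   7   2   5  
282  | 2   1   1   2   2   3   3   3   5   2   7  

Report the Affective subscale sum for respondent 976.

27

Respondent 976 raw: 7, 2, 4, 7, 6, 1, 3, 3, 1, 7, 7.
Affective items: 1, 2, 3, 5, 6, 7, 8, 10.
Reverse-coded (reversed = (1+7) − raw = 8 − raw):
  item 1: 8 − 7 = 1
  item 2: 8 − 2 = 6
  item 3: 8 − 4 = 4
  item 5: 8 − 6 = 2
  item 6: 1
  item 7: 3
  item 8: 3
  item 10: 7
Sum = 1 + 6 + 4 + 2 + 1 + 3 + 3 + 7 = 27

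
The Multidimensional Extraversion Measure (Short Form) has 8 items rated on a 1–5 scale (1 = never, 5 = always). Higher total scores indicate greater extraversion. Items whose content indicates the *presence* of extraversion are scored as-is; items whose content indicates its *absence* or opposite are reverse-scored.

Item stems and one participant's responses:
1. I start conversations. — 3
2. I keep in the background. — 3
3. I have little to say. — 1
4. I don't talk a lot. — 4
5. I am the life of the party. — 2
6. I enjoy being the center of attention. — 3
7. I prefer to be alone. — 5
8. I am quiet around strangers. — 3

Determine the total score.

Items 2, 3, 4, 7, 8 describe the absence/opposite of extraversion → reverse-score.
reverse-coded value = 6 − response.
  item 1: 3
  item 2: 6 − 3 = 3
  item 3: 6 − 1 = 5
  item 4: 6 − 4 = 2
  item 5: 2
  item 6: 3
  item 7: 6 − 5 = 1
  item 8: 6 − 3 = 3
Total = 3 + 3 + 5 + 2 + 2 + 3 + 1 + 3 = 22

22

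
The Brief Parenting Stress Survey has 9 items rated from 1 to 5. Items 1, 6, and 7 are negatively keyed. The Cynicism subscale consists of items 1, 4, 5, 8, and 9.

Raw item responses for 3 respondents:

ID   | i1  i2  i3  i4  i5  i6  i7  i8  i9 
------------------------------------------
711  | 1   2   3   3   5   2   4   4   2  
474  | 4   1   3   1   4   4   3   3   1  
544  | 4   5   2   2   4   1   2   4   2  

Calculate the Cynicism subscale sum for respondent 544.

Respondent 544 raw: 4, 5, 2, 2, 4, 1, 2, 4, 2.
Cynicism items: 1, 4, 5, 8, 9.
Reverse-coded (on a 1–5 scale, reversed = 6 − raw):
  item 1: 6 − 4 = 2
  item 4: 2
  item 5: 4
  item 8: 4
  item 9: 2
Sum = 2 + 2 + 4 + 4 + 2 = 14

14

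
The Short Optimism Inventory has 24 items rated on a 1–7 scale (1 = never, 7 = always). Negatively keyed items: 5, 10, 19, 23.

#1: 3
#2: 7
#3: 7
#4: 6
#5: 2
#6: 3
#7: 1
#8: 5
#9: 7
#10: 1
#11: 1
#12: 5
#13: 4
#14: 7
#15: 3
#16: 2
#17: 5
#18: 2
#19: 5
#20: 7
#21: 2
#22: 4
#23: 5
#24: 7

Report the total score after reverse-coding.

Raw sum = 101. Negatively keyed items: 5, 10, 19, 23; their raw sum = 13.
Each reversal replaces raw with 8 − raw, changing the total by 8 − 2·raw per item.
Total = 101 + 4·8 − 2·13 = 101 + 32 − 26 = 107

107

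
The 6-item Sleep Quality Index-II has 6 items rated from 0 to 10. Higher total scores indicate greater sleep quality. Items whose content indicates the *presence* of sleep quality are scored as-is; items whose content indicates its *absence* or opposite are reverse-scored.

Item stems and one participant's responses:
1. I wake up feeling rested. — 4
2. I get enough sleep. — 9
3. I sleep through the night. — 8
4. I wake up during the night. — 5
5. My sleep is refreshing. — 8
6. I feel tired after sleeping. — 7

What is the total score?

Items 4, 6 describe the absence/opposite of sleep quality → reverse-score.
reversed = (0+10) − raw = 10 − raw.
  item 1: 4
  item 2: 9
  item 3: 8
  item 4: 10 − 5 = 5
  item 5: 8
  item 6: 10 − 7 = 3
Total = 4 + 9 + 8 + 5 + 8 + 3 = 37

37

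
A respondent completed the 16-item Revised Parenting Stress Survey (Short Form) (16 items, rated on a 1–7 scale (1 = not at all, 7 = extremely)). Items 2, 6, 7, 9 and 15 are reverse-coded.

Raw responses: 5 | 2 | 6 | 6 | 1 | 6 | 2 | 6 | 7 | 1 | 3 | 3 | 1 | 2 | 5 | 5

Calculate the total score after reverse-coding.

57

Reversing items 2, 6, 7, 9, & 15 with 8 − raw:
Total = 5 + (8−2) + 6 + 6 + 1 + (8−6) + (8−2) + 6 + (8−7) + 1 + 3 + 3 + 1 + 2 + (8−5) + 5
      = 5 + 6 + 6 + 6 + 1 + 2 + 6 + 6 + 1 + 1 + 3 + 3 + 1 + 2 + 3 + 5 = 57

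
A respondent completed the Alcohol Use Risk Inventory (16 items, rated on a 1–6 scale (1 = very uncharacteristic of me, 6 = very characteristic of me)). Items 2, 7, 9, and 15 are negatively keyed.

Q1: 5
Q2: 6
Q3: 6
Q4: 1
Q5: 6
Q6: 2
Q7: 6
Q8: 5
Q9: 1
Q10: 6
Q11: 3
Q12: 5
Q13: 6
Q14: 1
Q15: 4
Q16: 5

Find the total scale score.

Apply reverse scoring (reversed = (1+6) − raw = 7 − raw):
  item 2: 7 − 6 = 1
  item 7: 7 − 6 = 1
  item 9: 7 − 1 = 6
  item 15: 7 − 4 = 3
Scored responses: 5, 1, 6, 1, 6, 2, 1, 5, 6, 6, 3, 5, 6, 1, 3, 5
Total = 5 + 1 + 6 + 1 + 6 + 2 + 1 + 5 + 6 + 6 + 3 + 5 + 6 + 1 + 3 + 5 = 62

62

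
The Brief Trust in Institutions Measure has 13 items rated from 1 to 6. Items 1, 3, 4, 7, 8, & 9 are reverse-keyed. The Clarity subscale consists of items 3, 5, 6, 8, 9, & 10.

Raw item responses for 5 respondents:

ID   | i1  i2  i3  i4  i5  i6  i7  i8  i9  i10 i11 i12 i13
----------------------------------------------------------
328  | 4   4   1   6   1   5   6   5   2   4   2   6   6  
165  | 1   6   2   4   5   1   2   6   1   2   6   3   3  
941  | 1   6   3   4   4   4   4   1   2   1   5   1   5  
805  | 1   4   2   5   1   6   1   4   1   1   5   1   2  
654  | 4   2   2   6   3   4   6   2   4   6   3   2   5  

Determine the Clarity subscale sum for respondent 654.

Respondent 654 raw: 4, 2, 2, 6, 3, 4, 6, 2, 4, 6, 3, 2, 5.
Clarity items: 3, 5, 6, 8, 9, 10.
Reverse-coded (reverse-coded value = 7 − response):
  item 3: 7 − 2 = 5
  item 5: 3
  item 6: 4
  item 8: 7 − 2 = 5
  item 9: 7 − 4 = 3
  item 10: 6
Sum = 5 + 3 + 4 + 5 + 3 + 6 = 26

26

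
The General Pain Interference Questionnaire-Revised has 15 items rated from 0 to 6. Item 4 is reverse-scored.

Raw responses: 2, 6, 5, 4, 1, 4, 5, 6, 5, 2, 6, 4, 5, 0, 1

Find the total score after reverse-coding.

54

Reverse-scored items use 6 − raw:
  item 4: 6 − 4 = 2
After reverse-coding: 2, 6, 5, 2, 1, 4, 5, 6, 5, 2, 6, 4, 5, 0, 1
Total = 2 + 6 + 5 + 2 + 1 + 4 + 5 + 6 + 5 + 2 + 6 + 4 + 5 + 0 + 1 = 54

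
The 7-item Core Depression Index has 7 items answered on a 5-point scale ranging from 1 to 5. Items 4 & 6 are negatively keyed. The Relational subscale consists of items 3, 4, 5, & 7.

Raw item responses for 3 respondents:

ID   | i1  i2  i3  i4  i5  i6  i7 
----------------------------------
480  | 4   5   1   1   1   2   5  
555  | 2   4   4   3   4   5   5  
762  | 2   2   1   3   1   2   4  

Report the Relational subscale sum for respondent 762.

Respondent 762 raw: 2, 2, 1, 3, 1, 2, 4.
Relational items: 3, 4, 5, 7.
Reverse-coded (on a 1–5 scale, reversed = 6 − raw):
  item 3: 1
  item 4: 6 − 3 = 3
  item 5: 1
  item 7: 4
Sum = 1 + 3 + 1 + 4 = 9

9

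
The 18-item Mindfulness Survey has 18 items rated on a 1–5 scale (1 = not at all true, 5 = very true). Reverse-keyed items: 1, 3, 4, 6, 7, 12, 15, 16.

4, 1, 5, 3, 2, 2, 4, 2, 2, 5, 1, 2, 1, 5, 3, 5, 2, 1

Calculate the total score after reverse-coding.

Reverse-coded items (reversed = (1+5) − raw = 6 − raw):
  item 1: 6 − 4 = 2
  item 3: 6 − 5 = 1
  item 4: 6 − 3 = 3
  item 6: 6 − 2 = 4
  item 7: 6 − 4 = 2
  item 12: 6 − 2 = 4
  item 15: 6 − 3 = 3
  item 16: 6 − 5 = 1
Scored responses: 2, 1, 1, 3, 2, 4, 2, 2, 2, 5, 1, 4, 1, 5, 3, 1, 2, 1
Total = 2 + 1 + 1 + 3 + 2 + 4 + 2 + 2 + 2 + 5 + 1 + 4 + 1 + 5 + 3 + 1 + 2 + 1 = 42

42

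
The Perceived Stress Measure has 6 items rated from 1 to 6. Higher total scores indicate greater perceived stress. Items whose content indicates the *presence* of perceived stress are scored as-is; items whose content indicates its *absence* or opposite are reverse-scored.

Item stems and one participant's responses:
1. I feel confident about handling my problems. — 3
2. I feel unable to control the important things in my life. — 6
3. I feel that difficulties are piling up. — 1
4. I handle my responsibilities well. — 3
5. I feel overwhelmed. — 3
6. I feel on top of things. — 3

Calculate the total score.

Items 1, 4, 6 describe the absence/opposite of perceived stress → reverse-score.
reversed = (1+6) − raw = 7 − raw.
  item 1: 7 − 3 = 4
  item 2: 6
  item 3: 1
  item 4: 7 − 3 = 4
  item 5: 3
  item 6: 7 − 3 = 4
Total = 4 + 6 + 1 + 4 + 3 + 4 = 22

22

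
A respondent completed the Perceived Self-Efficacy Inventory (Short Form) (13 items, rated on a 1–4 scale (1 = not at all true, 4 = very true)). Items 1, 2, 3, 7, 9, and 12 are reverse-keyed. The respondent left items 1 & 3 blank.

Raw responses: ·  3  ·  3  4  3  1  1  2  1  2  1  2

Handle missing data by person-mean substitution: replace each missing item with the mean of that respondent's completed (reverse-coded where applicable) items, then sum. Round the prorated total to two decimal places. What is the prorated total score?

34.27

Reverse-coded (on a 1–4 scale, reversed = 5 − raw):
  item 2: 5 − 3 = 2
  item 7: 5 − 1 = 4
  item 9: 5 − 2 = 3
  item 12: 5 − 1 = 4
Completed scored items (11 of 13): 2, 3, 4, 3, 4, 1, 3, 1, 2, 4, 2; sum = 29.
Person mean = 29 / 11 ≈ 2.6364
Prorated total = (29 / 11) × 13 = 34.27 (to 2 dp)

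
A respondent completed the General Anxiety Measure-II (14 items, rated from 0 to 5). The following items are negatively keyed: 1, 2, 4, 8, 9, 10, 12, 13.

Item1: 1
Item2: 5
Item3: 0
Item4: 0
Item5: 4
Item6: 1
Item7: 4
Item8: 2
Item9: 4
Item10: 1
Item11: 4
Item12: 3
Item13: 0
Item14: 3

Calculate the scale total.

Reversing items 1, 2, 4, 8, 9, 10, 12 and 13 with 5 − raw:
Total = (5−1) + (5−5) + 0 + (5−0) + 4 + 1 + 4 + (5−2) + (5−4) + (5−1) + 4 + (5−3) + (5−0) + 3
      = 4 + 0 + 0 + 5 + 4 + 1 + 4 + 3 + 1 + 4 + 4 + 2 + 5 + 3 = 40

40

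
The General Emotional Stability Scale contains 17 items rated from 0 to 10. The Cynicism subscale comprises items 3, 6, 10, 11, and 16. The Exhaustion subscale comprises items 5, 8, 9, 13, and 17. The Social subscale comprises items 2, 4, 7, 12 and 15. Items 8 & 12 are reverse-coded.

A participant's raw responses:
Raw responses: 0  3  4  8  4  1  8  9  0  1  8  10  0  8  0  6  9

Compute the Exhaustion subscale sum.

Exhaustion items: 5, 8, 9, 13, 17.
Of these, item 8 is reverse-coded; reverse-coded value = 10 − response.
  item 5: 4
  item 8: 10 − 9 = 1
  item 9: 0
  item 13: 0
  item 17: 9
Sum = 4 + 1 + 0 + 0 + 9 = 14

14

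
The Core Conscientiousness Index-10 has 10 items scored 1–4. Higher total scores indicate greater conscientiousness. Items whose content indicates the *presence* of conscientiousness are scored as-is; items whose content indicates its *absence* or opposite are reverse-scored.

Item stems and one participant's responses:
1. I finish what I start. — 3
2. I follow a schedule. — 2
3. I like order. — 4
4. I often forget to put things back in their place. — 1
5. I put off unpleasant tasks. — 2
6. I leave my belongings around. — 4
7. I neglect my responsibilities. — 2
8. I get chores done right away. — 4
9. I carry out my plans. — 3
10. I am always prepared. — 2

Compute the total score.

Items 4, 5, 6, 7 describe the absence/opposite of conscientiousness → reverse-score.
on a 1–4 scale, reversed = 5 − raw.
  item 1: 3
  item 2: 2
  item 3: 4
  item 4: 5 − 1 = 4
  item 5: 5 − 2 = 3
  item 6: 5 − 4 = 1
  item 7: 5 − 2 = 3
  item 8: 4
  item 9: 3
  item 10: 2
Total = 3 + 2 + 4 + 4 + 3 + 1 + 3 + 4 + 3 + 2 = 29

29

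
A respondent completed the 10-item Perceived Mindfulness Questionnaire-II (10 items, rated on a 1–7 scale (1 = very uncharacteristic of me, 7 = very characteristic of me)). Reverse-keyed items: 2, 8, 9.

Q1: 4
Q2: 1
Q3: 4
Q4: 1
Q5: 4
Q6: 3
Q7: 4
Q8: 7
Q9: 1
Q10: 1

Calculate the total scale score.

36

Raw sum = 30. Reverse-keyed items: 2, 8, 9; their raw sum = 9.
Each reversal replaces raw with 8 − raw, changing the total by 8 − 2·raw per item.
Total = 30 + 3·8 − 2·9 = 30 + 24 − 18 = 36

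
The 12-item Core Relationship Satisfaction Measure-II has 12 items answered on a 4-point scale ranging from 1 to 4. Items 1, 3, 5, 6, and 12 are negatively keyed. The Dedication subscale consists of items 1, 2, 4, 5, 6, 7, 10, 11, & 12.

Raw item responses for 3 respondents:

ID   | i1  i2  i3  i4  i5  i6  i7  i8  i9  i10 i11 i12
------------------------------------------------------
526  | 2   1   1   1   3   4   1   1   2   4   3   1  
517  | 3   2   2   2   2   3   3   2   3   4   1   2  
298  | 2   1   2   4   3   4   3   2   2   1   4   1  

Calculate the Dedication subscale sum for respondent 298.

23

Respondent 298 raw: 2, 1, 2, 4, 3, 4, 3, 2, 2, 1, 4, 1.
Dedication items: 1, 2, 4, 5, 6, 7, 10, 11, 12.
Reverse-coded (reversed = (1+4) − raw = 5 − raw):
  item 1: 5 − 2 = 3
  item 2: 1
  item 4: 4
  item 5: 5 − 3 = 2
  item 6: 5 − 4 = 1
  item 7: 3
  item 10: 1
  item 11: 4
  item 12: 5 − 1 = 4
Sum = 3 + 1 + 4 + 2 + 1 + 3 + 1 + 4 + 4 = 23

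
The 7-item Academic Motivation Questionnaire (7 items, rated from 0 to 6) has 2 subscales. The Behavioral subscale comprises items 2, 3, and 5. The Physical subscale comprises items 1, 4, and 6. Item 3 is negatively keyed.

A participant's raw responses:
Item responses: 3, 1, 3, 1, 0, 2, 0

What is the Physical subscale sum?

Physical items: 1, 4, 6.
  item 1: 3
  item 4: 1
  item 6: 2
Sum = 3 + 1 + 2 = 6

6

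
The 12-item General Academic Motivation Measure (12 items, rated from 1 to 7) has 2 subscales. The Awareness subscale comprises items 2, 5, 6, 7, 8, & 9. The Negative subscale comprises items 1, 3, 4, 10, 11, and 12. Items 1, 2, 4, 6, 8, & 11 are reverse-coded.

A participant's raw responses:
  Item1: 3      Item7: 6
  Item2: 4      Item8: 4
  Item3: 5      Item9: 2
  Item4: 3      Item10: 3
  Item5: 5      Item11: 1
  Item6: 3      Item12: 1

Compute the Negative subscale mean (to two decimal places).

4.33

Negative items: 1, 3, 4, 10, 11, 12.
Of these, items 1, 4, and 11 are reverse-coded; reverse-coded value = 8 − response.
  item 1: 8 − 3 = 5
  item 3: 5
  item 4: 8 − 3 = 5
  item 10: 3
  item 11: 8 − 1 = 7
  item 12: 1
Sum = 5 + 5 + 5 + 3 + 7 + 1 = 26
Mean = 26 / 6 = 4.33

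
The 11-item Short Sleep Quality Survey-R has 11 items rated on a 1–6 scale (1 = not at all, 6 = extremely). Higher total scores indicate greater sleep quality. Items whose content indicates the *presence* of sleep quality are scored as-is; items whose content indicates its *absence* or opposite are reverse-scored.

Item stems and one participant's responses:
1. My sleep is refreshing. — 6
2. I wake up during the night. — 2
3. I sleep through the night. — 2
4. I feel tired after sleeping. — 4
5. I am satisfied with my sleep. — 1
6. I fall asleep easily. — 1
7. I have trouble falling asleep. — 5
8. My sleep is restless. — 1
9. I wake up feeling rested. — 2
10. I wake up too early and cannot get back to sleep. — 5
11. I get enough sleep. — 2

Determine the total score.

Items 2, 4, 7, 8, 10 describe the absence/opposite of sleep quality → reverse-score.
reverse-coded value = 7 − response.
  item 1: 6
  item 2: 7 − 2 = 5
  item 3: 2
  item 4: 7 − 4 = 3
  item 5: 1
  item 6: 1
  item 7: 7 − 5 = 2
  item 8: 7 − 1 = 6
  item 9: 2
  item 10: 7 − 5 = 2
  item 11: 2
Total = 6 + 5 + 2 + 3 + 1 + 1 + 2 + 6 + 2 + 2 + 2 = 32

32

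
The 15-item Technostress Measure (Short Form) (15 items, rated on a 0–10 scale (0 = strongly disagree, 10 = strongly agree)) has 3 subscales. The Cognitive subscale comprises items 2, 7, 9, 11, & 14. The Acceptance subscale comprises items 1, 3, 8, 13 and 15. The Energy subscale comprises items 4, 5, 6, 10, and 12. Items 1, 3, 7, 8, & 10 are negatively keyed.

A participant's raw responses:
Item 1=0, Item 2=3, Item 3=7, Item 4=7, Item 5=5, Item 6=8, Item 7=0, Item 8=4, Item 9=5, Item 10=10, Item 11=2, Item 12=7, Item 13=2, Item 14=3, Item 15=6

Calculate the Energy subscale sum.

Energy items: 4, 5, 6, 10, 12.
Of these, item 10 is negatively keyed; reverse-coded value = 10 − response.
  item 4: 7
  item 5: 5
  item 6: 8
  item 10: 10 − 10 = 0
  item 12: 7
Sum = 7 + 5 + 8 + 0 + 7 = 27

27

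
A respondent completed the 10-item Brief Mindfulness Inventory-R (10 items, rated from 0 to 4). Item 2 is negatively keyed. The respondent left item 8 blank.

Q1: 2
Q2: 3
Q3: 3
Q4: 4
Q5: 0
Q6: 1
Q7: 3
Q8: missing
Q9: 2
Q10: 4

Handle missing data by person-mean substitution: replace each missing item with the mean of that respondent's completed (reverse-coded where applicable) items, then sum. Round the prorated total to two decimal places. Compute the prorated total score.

22.22

Reverse-coded (on a 0–4 scale, reversed = 4 − raw):
  item 2: 4 − 3 = 1
Completed scored items (9 of 10): 2, 1, 3, 4, 0, 1, 3, 2, 4; sum = 20.
Person mean = 20 / 9 ≈ 2.2222
Prorated total = (20 / 9) × 10 = 22.22 (to 2 dp)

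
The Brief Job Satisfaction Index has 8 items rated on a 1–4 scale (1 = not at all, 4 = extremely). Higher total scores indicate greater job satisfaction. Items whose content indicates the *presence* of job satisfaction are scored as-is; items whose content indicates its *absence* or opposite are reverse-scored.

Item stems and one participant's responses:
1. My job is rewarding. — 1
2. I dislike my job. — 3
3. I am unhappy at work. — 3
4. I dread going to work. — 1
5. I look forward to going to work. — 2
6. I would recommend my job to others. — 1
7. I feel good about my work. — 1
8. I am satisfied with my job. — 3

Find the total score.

16

Items 2, 3, 4 describe the absence/opposite of job satisfaction → reverse-score.
reverse-coded value = 5 − response.
  item 1: 1
  item 2: 5 − 3 = 2
  item 3: 5 − 3 = 2
  item 4: 5 − 1 = 4
  item 5: 2
  item 6: 1
  item 7: 1
  item 8: 3
Total = 1 + 2 + 2 + 4 + 2 + 1 + 1 + 3 = 16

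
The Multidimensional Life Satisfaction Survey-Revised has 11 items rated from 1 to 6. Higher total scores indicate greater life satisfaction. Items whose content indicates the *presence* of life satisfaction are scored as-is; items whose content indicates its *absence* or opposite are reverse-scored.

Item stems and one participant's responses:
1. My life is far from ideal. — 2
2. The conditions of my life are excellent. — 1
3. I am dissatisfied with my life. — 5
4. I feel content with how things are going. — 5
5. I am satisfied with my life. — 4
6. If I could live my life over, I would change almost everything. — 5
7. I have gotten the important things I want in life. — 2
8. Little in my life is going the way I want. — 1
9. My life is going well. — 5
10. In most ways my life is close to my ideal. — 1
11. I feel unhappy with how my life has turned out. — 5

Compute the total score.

Items 1, 3, 6, 8, 11 describe the absence/opposite of life satisfaction → reverse-score.
reversed = (1+6) − raw = 7 − raw.
  item 1: 7 − 2 = 5
  item 2: 1
  item 3: 7 − 5 = 2
  item 4: 5
  item 5: 4
  item 6: 7 − 5 = 2
  item 7: 2
  item 8: 7 − 1 = 6
  item 9: 5
  item 10: 1
  item 11: 7 − 5 = 2
Total = 5 + 1 + 2 + 5 + 4 + 2 + 2 + 6 + 5 + 1 + 2 = 35

35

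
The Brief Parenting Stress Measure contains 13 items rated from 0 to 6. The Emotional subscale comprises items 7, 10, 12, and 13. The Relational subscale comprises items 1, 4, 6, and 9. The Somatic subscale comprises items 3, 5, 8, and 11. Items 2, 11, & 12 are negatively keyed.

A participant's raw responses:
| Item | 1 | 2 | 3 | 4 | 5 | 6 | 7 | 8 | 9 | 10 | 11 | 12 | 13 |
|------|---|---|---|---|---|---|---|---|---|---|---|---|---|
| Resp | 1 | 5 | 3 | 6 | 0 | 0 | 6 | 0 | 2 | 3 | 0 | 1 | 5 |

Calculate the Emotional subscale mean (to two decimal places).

Emotional items: 7, 10, 12, 13.
Of these, item 12 is negatively keyed; reversed = (0+6) − raw = 6 − raw.
  item 7: 6
  item 10: 3
  item 12: 6 − 1 = 5
  item 13: 5
Sum = 6 + 3 + 5 + 5 = 19
Mean = 19 / 4 = 4.75

4.75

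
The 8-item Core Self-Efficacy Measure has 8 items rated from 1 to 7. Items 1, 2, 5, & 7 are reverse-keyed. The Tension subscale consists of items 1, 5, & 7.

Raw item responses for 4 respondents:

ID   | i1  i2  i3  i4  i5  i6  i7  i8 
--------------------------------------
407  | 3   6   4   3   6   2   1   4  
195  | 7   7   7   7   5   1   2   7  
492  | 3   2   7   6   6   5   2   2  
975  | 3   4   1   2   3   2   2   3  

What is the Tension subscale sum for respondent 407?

14

Respondent 407 raw: 3, 6, 4, 3, 6, 2, 1, 4.
Tension items: 1, 5, 7.
Reverse-coded (reversed = (1+7) − raw = 8 − raw):
  item 1: 8 − 3 = 5
  item 5: 8 − 6 = 2
  item 7: 8 − 1 = 7
Sum = 5 + 2 + 7 = 14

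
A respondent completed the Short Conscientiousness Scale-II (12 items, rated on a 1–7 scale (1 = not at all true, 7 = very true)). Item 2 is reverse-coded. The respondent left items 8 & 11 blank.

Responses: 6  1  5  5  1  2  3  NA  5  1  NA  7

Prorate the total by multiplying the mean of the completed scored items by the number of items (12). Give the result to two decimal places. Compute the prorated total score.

Reverse-coded (on a 1–7 scale, reversed = 8 − raw):
  item 2: 8 − 1 = 7
Completed scored items (10 of 12): 6, 7, 5, 5, 1, 2, 3, 5, 1, 7; sum = 42.
Person mean = 42 / 10 ≈ 4.2000
Prorated total = (42 / 10) × 12 = 50.40 (to 2 dp)

50.40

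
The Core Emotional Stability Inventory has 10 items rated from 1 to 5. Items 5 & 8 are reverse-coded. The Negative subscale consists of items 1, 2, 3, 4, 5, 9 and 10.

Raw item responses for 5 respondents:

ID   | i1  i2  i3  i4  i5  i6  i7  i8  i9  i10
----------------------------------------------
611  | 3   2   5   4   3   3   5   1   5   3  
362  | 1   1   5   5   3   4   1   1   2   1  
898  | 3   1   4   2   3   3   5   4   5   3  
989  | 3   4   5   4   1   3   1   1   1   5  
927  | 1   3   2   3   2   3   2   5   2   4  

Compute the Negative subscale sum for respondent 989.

Respondent 989 raw: 3, 4, 5, 4, 1, 3, 1, 1, 1, 5.
Negative items: 1, 2, 3, 4, 5, 9, 10.
Reverse-coded (on a 1–5 scale, reversed = 6 − raw):
  item 1: 3
  item 2: 4
  item 3: 5
  item 4: 4
  item 5: 6 − 1 = 5
  item 9: 1
  item 10: 5
Sum = 3 + 4 + 5 + 4 + 5 + 1 + 5 = 27

27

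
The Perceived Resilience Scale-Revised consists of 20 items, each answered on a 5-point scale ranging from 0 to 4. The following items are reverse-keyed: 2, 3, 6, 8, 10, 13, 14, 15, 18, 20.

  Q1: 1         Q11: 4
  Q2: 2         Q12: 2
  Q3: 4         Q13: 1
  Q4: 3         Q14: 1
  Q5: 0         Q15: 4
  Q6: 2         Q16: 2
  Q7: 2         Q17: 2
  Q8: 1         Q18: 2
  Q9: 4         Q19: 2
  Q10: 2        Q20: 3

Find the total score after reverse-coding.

Reversing items 2, 3, 6, 8, 10, 13, 14, 15, 18 and 20 with 4 − raw:
Total = 1 + (4−2) + (4−4) + 3 + 0 + (4−2) + 2 + (4−1) + 4 + (4−2) + 4 + 2 + (4−1) + (4−1) + (4−4) + 2 + 2 + (4−2) + 2 + (4−3)
      = 1 + 2 + 0 + 3 + 0 + 2 + 2 + 3 + 4 + 2 + 4 + 2 + 3 + 3 + 0 + 2 + 2 + 2 + 2 + 1 = 40

40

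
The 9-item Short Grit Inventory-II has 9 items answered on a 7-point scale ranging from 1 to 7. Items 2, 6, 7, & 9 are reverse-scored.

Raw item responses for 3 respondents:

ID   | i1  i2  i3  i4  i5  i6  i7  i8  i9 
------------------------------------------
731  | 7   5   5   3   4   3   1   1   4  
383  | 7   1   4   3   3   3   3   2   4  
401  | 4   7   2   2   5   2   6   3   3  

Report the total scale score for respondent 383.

40

Respondent 383 raw: 7, 1, 4, 3, 3, 3, 3, 2, 4.
Reverse-coded (on a 1–7 scale, reversed = 8 − raw):
  item 1: 7
  item 2: 8 − 1 = 7
  item 3: 4
  item 4: 3
  item 5: 3
  item 6: 8 − 3 = 5
  item 7: 8 − 3 = 5
  item 8: 2
  item 9: 8 − 4 = 4
Sum = 7 + 7 + 4 + 3 + 3 + 5 + 5 + 2 + 4 = 40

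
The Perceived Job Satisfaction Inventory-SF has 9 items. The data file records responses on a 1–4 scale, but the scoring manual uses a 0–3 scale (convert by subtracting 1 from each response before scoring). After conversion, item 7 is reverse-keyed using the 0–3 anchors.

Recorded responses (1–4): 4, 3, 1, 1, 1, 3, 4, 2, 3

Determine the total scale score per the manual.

10

Convert to 0–3: 3, 2, 0, 0, 0, 2, 3, 1, 2
Reverse-coded (reverse-coded value = 3 − response):
  item 7: 3 − 3 = 0
Scored: 3, 2, 0, 0, 0, 2, 0, 1, 2
Total = 10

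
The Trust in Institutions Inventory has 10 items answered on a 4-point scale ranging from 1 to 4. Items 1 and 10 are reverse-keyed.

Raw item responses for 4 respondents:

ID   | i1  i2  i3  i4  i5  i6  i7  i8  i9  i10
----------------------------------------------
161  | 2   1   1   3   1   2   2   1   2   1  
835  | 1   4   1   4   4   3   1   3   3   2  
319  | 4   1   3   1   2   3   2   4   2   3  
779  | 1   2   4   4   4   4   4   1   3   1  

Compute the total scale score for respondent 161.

Respondent 161 raw: 2, 1, 1, 3, 1, 2, 2, 1, 2, 1.
Reverse-coded (reverse-coded value = 5 − response):
  item 1: 5 − 2 = 3
  item 2: 1
  item 3: 1
  item 4: 3
  item 5: 1
  item 6: 2
  item 7: 2
  item 8: 1
  item 9: 2
  item 10: 5 − 1 = 4
Sum = 3 + 1 + 1 + 3 + 1 + 2 + 2 + 1 + 2 + 4 = 20

20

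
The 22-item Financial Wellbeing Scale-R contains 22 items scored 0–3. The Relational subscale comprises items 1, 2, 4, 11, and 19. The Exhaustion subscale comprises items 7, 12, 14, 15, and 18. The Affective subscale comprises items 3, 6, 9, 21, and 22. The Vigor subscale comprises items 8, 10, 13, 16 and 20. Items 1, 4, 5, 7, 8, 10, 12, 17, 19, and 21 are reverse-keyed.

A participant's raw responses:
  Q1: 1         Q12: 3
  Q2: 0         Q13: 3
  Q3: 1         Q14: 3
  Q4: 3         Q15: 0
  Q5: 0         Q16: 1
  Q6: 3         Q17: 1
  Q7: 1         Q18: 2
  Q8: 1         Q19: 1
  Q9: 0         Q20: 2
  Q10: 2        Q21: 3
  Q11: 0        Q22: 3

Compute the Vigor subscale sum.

Vigor items: 8, 10, 13, 16, 20.
Of these, items 8 and 10 are reverse-keyed; reversed = (0+3) − raw = 3 − raw.
  item 8: 3 − 1 = 2
  item 10: 3 − 2 = 1
  item 13: 3
  item 16: 1
  item 20: 2
Sum = 2 + 1 + 3 + 1 + 2 = 9

9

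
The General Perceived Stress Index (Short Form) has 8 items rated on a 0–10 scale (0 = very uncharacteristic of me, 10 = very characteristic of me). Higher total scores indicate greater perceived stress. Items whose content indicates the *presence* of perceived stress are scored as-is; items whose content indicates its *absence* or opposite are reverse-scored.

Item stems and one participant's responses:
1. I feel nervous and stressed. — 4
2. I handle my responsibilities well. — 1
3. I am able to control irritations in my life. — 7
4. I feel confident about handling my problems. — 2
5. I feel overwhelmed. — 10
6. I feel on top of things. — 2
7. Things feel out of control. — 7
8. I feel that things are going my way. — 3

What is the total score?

Items 2, 3, 4, 6, 8 describe the absence/opposite of perceived stress → reverse-score.
reversed = (0+10) − raw = 10 − raw.
  item 1: 4
  item 2: 10 − 1 = 9
  item 3: 10 − 7 = 3
  item 4: 10 − 2 = 8
  item 5: 10
  item 6: 10 − 2 = 8
  item 7: 7
  item 8: 10 − 3 = 7
Total = 4 + 9 + 3 + 8 + 10 + 8 + 7 + 7 = 56

56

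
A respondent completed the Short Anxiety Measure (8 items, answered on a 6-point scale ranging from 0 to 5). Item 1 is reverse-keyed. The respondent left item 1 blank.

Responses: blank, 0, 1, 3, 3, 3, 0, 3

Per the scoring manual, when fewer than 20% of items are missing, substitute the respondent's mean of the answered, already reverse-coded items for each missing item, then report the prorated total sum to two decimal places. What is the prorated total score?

14.86

Reverse-coded (reversed = (0+5) − raw = 5 − raw):
Completed scored items (7 of 8): 0, 1, 3, 3, 3, 0, 3; sum = 13.
Person mean = 13 / 7 ≈ 1.8571
Prorated total = (13 / 7) × 8 = 14.86 (to 2 dp)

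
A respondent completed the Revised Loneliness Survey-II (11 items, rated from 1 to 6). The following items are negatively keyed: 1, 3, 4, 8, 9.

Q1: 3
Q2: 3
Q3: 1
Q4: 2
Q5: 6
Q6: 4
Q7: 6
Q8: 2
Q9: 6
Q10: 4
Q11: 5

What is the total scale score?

49

Negatively keyed items use 7 − raw:
  item 1: 7 − 3 = 4
  item 3: 7 − 1 = 6
  item 4: 7 − 2 = 5
  item 8: 7 − 2 = 5
  item 9: 7 − 6 = 1
After reverse-coding: 4, 3, 6, 5, 6, 4, 6, 5, 1, 4, 5
Total = 4 + 3 + 6 + 5 + 6 + 4 + 6 + 5 + 1 + 4 + 5 = 49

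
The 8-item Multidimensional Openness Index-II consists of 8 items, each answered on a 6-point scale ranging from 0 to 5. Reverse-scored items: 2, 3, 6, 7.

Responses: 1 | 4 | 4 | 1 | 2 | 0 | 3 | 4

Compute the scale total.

17

Raw sum = 19. Reverse-scored items: 2, 3, 6, 7; their raw sum = 11.
Each reversal replaces raw with 5 − raw, changing the total by 5 − 2·raw per item.
Total = 19 + 4·5 − 2·11 = 19 + 20 − 22 = 17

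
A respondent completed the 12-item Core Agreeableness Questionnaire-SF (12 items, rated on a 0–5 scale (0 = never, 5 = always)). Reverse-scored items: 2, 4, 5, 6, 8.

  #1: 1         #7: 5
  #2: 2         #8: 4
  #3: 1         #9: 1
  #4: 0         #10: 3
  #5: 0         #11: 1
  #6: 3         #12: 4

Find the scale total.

32

Reversing items 2, 4, 5, 6 and 8 with 5 − raw:
Total = 1 + (5−2) + 1 + (5−0) + (5−0) + (5−3) + 5 + (5−4) + 1 + 3 + 1 + 4
      = 1 + 3 + 1 + 5 + 5 + 2 + 5 + 1 + 1 + 3 + 1 + 4 = 32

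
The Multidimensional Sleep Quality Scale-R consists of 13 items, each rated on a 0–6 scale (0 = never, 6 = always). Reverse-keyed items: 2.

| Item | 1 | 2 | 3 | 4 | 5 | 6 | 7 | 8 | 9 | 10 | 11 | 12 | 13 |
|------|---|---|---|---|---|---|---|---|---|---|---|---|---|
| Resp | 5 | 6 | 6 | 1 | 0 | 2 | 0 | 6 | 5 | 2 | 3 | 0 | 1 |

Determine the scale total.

31

Reversing item 2 with 6 − raw:
Total = 5 + (6−6) + 6 + 1 + 0 + 2 + 0 + 6 + 5 + 2 + 3 + 0 + 1
      = 5 + 0 + 6 + 1 + 0 + 2 + 0 + 6 + 5 + 2 + 3 + 0 + 1 = 31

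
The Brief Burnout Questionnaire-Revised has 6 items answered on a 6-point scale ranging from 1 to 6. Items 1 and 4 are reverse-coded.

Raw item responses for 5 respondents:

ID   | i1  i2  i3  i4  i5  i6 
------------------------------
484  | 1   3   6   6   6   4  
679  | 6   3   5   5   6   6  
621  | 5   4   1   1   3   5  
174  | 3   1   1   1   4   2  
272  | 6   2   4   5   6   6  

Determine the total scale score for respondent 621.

Respondent 621 raw: 5, 4, 1, 1, 3, 5.
Reverse-coded (on a 1–6 scale, reversed = 7 − raw):
  item 1: 7 − 5 = 2
  item 2: 4
  item 3: 1
  item 4: 7 − 1 = 6
  item 5: 3
  item 6: 5
Sum = 2 + 4 + 1 + 6 + 3 + 5 = 21

21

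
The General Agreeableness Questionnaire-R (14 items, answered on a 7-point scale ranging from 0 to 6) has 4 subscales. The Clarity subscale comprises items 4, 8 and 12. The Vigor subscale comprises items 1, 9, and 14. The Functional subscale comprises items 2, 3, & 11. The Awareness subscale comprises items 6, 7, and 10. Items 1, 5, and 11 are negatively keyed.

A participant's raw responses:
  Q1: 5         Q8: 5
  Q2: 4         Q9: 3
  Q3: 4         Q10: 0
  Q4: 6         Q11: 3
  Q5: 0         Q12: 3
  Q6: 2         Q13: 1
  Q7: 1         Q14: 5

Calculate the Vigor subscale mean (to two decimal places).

3.00

Vigor items: 1, 9, 14.
Of these, item 1 is negatively keyed; reverse-coded value = 6 − response.
  item 1: 6 − 5 = 1
  item 9: 3
  item 14: 5
Sum = 1 + 3 + 5 = 9
Mean = 9 / 3 = 3.00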